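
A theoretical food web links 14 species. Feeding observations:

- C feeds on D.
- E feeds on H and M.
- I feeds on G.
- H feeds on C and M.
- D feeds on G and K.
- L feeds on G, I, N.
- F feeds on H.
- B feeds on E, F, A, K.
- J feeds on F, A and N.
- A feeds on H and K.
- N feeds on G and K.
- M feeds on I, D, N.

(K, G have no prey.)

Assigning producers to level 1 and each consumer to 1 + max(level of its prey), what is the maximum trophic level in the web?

6

Producers (level 1): K, G.
K → D → M → H → A → B gives B level 6.
No species has a prey at level 6, so no species reaches level 7.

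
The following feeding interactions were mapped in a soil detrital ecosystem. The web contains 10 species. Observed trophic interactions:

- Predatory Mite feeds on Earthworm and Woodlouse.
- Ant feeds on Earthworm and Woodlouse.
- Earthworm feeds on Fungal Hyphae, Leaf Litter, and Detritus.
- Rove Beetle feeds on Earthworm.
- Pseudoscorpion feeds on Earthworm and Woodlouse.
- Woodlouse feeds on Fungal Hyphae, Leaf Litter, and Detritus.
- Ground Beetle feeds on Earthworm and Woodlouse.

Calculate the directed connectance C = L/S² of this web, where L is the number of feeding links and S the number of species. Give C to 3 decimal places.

The web has S = 10 species and L = 15 feeding links.
C = L / S² = 15 / 100 = 0.1500 ≈ 0.150.

C = 0.150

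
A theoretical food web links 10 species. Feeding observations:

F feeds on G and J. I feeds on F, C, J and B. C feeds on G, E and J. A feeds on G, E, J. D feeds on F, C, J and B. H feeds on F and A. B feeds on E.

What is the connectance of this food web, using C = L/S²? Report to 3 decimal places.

The web has S = 10 species and L = 19 feeding links.
C = L / S² = 19 / 100 = 0.1900 ≈ 0.190.

C = 0.190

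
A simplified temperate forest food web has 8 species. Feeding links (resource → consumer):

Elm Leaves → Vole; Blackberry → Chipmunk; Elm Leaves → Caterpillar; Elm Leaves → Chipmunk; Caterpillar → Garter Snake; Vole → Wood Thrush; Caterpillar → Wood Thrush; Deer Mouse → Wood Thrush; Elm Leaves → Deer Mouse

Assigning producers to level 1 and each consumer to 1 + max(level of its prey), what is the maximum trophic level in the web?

3

Producers (level 1): Blackberry, Elm Leaves.
Elm Leaves → Vole → Wood Thrush gives Wood Thrush level 3.
No species has a prey at level 3, so no species reaches level 4.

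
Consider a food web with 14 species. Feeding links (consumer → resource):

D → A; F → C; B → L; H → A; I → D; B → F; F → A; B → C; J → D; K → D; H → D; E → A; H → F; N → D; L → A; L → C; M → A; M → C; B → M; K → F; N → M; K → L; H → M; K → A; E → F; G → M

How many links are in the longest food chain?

2 links

One longest chain: A → D → I.
It has 3 species and 2 links.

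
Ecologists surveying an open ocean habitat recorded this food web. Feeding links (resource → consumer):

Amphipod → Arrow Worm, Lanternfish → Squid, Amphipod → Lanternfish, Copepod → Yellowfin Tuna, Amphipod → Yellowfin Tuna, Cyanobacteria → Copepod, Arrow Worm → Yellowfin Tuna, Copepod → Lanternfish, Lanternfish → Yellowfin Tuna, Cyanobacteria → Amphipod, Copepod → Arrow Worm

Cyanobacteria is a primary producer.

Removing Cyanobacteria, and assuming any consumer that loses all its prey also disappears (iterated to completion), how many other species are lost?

Remove Cyanobacteria.
Round 1: Copepod (all prey gone), Amphipod (all prey gone) → extinct.
Round 2: Arrow Worm (all prey gone), Lanternfish (all prey gone) → extinct.
Round 3: Squid (all prey gone), Yellowfin Tuna (all prey gone) → extinct.
No further losses. Total secondary extinctions: 6.

6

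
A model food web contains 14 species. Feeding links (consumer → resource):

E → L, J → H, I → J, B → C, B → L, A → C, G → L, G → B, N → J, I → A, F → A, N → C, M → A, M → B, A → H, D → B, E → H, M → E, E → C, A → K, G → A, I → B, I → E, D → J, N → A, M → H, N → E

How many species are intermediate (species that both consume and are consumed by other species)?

4

Intermediate species (has both prey and predators): B, E, A, J.
Count: 4.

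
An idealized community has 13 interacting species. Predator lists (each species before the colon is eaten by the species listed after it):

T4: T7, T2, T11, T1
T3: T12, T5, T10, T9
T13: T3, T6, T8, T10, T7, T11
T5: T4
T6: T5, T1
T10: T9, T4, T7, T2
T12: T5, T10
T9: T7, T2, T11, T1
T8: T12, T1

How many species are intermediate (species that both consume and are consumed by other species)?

8

Intermediate species (has both prey and predators): T3, T6, T8, T12, T5, T10, T9, T4.
Count: 8.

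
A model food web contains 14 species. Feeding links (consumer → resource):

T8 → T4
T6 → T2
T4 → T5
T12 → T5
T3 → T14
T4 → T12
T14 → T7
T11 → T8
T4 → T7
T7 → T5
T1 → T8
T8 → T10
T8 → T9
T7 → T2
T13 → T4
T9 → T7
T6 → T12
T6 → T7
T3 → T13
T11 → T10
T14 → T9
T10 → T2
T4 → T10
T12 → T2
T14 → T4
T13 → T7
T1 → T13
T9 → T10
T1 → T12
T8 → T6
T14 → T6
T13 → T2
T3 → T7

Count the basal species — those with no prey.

2

Basal species (no prey listed): T5, T2.
Count: 2.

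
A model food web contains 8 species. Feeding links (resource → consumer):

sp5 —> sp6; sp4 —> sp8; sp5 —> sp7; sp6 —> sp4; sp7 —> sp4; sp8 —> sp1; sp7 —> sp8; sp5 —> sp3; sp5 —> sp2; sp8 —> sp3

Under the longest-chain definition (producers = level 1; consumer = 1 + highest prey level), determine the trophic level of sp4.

sp5 is a producer → level 1.
sp6 eats sp5 → level 2.
sp4 eats sp6 (level 2); other prey at levels: sp7 2 → level 3.

Trophic level 3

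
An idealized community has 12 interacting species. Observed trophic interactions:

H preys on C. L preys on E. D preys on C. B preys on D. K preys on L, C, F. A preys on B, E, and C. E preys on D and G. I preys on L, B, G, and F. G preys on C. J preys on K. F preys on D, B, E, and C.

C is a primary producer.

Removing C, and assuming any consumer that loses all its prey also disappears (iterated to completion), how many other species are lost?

11

Remove C.
Round 1: G (all prey gone), D (all prey gone), H (all prey gone) → extinct.
Round 2: E (all prey gone), B (all prey gone) → extinct.
Round 3: F (all prey gone), A (all prey gone), L (all prey gone) → extinct.
Round 4: K (all prey gone), I (all prey gone) → extinct.
Round 5: J (all prey gone) → extinct.
No further losses. Total secondary extinctions: 11.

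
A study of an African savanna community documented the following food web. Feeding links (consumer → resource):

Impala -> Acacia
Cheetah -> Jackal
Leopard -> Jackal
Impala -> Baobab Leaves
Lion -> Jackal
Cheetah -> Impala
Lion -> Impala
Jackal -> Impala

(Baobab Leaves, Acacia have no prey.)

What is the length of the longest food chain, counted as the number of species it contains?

One longest chain: Baobab Leaves → Impala → Jackal → Cheetah.
It has 4 species and 3 links.

4 species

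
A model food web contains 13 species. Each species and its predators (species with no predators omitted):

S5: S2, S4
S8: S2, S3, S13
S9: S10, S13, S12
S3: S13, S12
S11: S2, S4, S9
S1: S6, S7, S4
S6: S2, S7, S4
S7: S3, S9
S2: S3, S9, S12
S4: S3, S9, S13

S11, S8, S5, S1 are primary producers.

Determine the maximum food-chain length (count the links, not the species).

4 links

One longest chain: S1 → S6 → S2 → S9 → S10.
It has 5 species and 4 links.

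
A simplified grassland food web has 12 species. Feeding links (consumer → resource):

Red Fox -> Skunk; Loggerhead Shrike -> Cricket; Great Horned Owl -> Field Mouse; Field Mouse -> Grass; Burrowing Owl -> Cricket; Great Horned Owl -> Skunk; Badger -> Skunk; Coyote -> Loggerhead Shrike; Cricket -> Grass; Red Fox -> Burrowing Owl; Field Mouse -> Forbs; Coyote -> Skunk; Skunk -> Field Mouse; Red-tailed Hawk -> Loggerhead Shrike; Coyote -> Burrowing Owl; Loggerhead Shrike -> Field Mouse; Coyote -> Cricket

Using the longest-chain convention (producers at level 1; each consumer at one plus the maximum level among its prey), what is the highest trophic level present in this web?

4

Producers (level 1): Forbs, Grass.
Forbs → Field Mouse → Skunk → Great Horned Owl gives Great Horned Owl level 4.
No species has a prey at level 4, so no species reaches level 5.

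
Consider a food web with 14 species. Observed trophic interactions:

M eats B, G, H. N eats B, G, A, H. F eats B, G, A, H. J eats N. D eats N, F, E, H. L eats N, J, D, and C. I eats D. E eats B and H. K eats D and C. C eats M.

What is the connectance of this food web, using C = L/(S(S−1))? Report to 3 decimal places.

C = 0.143

The web has S = 14 species and L = 26 feeding links.
C = L / (S(S−1)) = 26 / 182 = 0.1429 ≈ 0.143.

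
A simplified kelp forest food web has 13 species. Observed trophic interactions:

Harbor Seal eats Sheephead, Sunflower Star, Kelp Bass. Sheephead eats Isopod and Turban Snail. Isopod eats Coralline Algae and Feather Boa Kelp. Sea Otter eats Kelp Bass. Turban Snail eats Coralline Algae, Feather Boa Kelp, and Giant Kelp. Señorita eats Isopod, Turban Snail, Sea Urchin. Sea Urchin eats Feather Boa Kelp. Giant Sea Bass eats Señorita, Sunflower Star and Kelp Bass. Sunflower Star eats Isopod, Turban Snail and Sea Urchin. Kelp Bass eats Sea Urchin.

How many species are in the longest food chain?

One longest chain: Feather Boa Kelp → Sea Urchin → Sunflower Star → Giant Sea Bass.
It has 4 species and 3 links.

4 species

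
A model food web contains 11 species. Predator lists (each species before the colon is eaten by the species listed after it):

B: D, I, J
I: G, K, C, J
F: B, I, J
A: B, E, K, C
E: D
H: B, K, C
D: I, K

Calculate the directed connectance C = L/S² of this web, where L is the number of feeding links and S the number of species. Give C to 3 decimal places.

C = 0.165

The web has S = 11 species and L = 20 feeding links.
C = L / S² = 20 / 121 = 0.1653 ≈ 0.165.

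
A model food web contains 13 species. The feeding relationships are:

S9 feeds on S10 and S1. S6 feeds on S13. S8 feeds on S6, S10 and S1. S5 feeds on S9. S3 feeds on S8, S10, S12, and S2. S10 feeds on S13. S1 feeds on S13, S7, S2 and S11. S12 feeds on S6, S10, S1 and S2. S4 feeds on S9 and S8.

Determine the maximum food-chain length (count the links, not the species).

One longest chain: S13 → S1 → S9 → S5.
It has 4 species and 3 links.

3 links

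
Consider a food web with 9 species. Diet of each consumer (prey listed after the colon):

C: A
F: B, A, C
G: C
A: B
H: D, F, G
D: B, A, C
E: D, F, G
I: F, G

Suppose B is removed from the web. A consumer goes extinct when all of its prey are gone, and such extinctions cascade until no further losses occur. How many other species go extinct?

Remove B.
Round 1: A (all prey gone) → extinct.
Round 2: C (all prey gone) → extinct.
Round 3: D (all prey gone), F (all prey gone), G (all prey gone) → extinct.
Round 4: I (all prey gone), E (all prey gone), H (all prey gone) → extinct.
No further losses. Total secondary extinctions: 8.

8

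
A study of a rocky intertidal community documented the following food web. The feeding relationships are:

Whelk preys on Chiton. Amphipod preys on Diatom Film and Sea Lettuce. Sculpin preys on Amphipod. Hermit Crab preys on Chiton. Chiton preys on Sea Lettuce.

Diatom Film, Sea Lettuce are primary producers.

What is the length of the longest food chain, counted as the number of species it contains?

3 species

One longest chain: Diatom Film → Amphipod → Sculpin.
It has 3 species and 2 links.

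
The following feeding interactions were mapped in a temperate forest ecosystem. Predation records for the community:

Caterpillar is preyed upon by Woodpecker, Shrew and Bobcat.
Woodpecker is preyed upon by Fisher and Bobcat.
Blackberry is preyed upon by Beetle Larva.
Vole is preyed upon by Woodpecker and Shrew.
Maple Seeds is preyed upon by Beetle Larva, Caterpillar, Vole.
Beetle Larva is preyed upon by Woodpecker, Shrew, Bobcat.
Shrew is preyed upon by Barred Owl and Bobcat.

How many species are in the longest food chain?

4 species

One longest chain: Blackberry → Beetle Larva → Shrew → Barred Owl.
It has 4 species and 3 links.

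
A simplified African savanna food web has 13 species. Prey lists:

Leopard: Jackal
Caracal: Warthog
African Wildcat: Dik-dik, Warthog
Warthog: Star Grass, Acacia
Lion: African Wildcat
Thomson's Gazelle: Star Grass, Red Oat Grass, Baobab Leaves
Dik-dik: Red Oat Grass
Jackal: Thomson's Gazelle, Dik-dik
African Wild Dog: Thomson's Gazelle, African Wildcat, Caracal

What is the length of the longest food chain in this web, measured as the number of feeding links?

3 links

One longest chain: Star Grass → Thomson's Gazelle → Jackal → Leopard.
It has 4 species and 3 links.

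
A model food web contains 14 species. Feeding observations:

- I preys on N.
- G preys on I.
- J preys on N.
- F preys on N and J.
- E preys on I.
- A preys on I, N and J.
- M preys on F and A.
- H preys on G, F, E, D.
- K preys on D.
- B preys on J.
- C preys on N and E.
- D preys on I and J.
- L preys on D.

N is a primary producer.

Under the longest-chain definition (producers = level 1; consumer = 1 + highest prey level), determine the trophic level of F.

Trophic level 3

N is a producer → level 1.
J eats N → level 2.
F eats J (level 2); other prey at levels: N 1 → level 3.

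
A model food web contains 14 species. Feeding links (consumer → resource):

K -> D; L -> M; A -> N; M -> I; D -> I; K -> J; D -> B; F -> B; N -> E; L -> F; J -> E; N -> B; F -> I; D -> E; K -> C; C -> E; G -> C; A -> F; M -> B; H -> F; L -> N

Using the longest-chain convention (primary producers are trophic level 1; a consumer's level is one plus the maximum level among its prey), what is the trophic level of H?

Trophic level 3

I is a producer → level 1.
F eats I (level 1); other prey at levels: B 1 → level 2.
H eats F → level 3.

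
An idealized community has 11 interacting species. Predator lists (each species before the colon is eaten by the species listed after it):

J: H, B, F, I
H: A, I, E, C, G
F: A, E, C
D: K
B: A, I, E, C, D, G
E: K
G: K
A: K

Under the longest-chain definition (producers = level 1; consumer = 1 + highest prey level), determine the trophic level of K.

J is a producer → level 1.
B eats J → level 2.
D eats B → level 3.
K eats D (level 3); other prey at levels: A 3, E 3, G 3 → level 4.

Trophic level 4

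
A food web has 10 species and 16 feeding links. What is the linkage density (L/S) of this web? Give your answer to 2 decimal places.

There are L = 16 links among S = 10 species.
L/S = 16/10 = 1.6000 ≈ 1.60.

L/S = 1.60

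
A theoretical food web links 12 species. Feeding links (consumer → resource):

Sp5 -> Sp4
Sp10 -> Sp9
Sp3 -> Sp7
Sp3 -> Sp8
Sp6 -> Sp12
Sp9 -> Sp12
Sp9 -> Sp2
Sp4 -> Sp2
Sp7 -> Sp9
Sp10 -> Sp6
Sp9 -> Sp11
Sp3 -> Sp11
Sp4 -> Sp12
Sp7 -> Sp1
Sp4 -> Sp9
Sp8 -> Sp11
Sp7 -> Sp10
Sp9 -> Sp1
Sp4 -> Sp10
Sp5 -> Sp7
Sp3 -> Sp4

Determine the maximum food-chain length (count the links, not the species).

One longest chain: Sp12 → Sp9 → Sp10 → Sp7 → Sp5.
It has 5 species and 4 links.

4 links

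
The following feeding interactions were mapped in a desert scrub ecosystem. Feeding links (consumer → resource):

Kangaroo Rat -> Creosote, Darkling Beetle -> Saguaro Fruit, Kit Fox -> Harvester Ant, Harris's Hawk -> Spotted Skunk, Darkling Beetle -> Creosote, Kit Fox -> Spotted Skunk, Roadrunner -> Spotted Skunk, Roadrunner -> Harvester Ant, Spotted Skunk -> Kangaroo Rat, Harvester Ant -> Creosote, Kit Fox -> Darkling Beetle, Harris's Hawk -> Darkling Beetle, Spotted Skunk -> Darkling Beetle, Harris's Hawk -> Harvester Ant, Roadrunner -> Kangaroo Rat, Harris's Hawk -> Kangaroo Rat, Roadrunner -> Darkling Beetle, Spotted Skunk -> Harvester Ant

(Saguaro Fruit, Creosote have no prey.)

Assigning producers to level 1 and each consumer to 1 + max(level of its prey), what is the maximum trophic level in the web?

4

Producers (level 1): Saguaro Fruit, Creosote.
Saguaro Fruit → Darkling Beetle → Spotted Skunk → Roadrunner gives Roadrunner level 4.
No species has a prey at level 4, so no species reaches level 5.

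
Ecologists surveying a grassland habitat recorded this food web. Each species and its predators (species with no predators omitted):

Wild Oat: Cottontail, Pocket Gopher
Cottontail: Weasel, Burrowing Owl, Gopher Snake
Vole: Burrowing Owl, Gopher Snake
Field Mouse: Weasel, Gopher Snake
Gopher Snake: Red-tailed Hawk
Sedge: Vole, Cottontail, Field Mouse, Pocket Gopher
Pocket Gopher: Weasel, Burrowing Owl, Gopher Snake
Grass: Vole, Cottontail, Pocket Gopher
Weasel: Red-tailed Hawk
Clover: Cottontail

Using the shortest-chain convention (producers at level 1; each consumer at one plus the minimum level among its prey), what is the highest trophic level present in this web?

4

Producers (level 1): Clover, Grass, Sedge, Wild Oat.
Following each consumer down to its lowest-level prey: Clover → Cottontail → Weasel → Red-tailed Hawk (levels 1 through 4).
All prey of Red-tailed Hawk (Weasel 3, Gopher Snake 3) are at level 3 or above, so Red-tailed Hawk is at level 1 + 3 = 4.
Every consumer has at least one prey at level 3 or below, so none exceeds level 4.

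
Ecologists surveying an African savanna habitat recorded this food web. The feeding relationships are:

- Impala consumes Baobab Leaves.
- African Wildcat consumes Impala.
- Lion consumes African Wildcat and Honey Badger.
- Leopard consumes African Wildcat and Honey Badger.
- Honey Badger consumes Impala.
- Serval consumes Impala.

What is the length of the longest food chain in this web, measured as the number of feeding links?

One longest chain: Baobab Leaves → Impala → African Wildcat → Leopard.
It has 4 species and 3 links.

3 links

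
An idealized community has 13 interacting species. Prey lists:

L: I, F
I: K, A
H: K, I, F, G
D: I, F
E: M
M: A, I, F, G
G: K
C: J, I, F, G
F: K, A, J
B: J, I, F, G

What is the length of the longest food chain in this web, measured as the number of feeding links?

One longest chain: K → I → M → E.
It has 4 species and 3 links.

3 links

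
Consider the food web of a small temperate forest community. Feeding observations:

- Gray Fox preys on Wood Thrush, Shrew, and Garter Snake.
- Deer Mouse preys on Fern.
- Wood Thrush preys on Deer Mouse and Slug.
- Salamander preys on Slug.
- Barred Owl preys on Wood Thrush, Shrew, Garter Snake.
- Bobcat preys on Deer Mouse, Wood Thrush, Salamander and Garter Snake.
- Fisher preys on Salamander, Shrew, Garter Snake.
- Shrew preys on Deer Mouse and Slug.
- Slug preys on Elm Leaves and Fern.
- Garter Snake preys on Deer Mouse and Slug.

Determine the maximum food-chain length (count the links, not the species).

One longest chain: Fern → Deer Mouse → Wood Thrush → Bobcat.
It has 4 species and 3 links.

3 links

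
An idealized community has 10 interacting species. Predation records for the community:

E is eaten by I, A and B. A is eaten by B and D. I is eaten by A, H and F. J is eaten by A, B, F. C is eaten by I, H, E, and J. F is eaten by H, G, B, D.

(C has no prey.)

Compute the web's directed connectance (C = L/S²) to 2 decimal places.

C = 0.19

The web has S = 10 species and L = 19 feeding links.
C = L / S² = 19 / 100 = 0.1900 ≈ 0.19.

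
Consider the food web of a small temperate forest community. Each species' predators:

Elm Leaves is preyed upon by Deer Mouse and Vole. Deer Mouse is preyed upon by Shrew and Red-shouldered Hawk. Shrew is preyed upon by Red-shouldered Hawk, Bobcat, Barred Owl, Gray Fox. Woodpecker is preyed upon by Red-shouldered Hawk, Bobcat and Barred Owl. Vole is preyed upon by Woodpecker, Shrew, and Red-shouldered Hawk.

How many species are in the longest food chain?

One longest chain: Elm Leaves → Vole → Woodpecker → Barred Owl.
It has 4 species and 3 links.

4 species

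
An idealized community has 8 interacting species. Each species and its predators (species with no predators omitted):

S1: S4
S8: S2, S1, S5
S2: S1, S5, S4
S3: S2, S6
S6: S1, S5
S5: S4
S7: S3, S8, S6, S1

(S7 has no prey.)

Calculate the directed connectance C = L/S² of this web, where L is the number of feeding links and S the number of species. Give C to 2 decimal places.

C = 0.25

The web has S = 8 species and L = 16 feeding links.
C = L / S² = 16 / 64 = 0.2500 ≈ 0.25.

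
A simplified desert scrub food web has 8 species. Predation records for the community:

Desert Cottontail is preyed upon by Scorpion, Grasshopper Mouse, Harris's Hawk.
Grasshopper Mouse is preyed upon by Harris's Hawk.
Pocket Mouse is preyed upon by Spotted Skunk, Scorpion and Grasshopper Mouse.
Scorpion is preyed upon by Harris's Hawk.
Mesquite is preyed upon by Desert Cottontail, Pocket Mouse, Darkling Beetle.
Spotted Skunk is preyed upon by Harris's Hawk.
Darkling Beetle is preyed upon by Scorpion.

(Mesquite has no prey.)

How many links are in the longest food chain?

One longest chain: Mesquite → Desert Cottontail → Grasshopper Mouse → Harris's Hawk.
It has 4 species and 3 links.

3 links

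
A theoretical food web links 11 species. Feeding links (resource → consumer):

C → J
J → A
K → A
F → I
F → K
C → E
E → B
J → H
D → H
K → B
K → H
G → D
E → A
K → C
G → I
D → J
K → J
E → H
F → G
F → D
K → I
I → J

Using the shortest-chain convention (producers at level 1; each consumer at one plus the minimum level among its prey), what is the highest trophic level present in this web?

4

Producers (level 1): F.
Following each consumer down to its lowest-level prey: F → K → C → E (levels 1 through 4).
All prey of E (C 3) are at level 3 or above, so E is at level 1 + 3 = 4.
Every consumer has at least one prey at level 3 or below, so none exceeds level 4.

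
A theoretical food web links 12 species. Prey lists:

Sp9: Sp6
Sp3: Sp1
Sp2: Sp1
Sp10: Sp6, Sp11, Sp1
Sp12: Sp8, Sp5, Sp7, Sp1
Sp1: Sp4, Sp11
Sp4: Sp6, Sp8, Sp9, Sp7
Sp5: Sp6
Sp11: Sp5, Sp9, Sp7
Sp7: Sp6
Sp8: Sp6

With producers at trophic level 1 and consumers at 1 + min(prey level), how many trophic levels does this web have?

4

Producers (level 1): Sp6.
Following each consumer down to its lowest-level prey: Sp6 → Sp4 → Sp1 → Sp3 (levels 1 through 4).
All prey of Sp3 (Sp1 3) are at level 3 or above, so Sp3 is at level 1 + 3 = 4.
Every consumer has at least one prey at level 3 or below, so none exceeds level 4.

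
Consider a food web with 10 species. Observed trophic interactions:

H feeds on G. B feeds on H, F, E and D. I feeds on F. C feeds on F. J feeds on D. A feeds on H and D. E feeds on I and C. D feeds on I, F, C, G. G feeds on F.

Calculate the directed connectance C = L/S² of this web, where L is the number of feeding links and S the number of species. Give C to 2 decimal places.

C = 0.17

The web has S = 10 species and L = 17 feeding links.
C = L / S² = 17 / 100 = 0.1700 ≈ 0.17.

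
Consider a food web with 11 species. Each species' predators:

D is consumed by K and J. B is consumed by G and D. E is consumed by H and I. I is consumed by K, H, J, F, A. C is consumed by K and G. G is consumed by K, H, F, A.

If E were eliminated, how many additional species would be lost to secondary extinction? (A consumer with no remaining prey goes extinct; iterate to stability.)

1

Remove E.
Round 1: I (all prey gone) → extinct.
No further losses. Total secondary extinctions: 1.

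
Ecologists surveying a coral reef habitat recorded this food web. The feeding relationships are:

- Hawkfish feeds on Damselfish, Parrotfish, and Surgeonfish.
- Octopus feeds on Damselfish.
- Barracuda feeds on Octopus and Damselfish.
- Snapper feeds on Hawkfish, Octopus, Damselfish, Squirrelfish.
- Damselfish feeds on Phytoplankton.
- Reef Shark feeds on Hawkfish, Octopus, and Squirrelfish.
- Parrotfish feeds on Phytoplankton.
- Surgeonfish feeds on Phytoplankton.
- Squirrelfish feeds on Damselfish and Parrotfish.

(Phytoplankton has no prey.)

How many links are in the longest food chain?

One longest chain: Phytoplankton → Parrotfish → Hawkfish → Snapper.
It has 4 species and 3 links.

3 links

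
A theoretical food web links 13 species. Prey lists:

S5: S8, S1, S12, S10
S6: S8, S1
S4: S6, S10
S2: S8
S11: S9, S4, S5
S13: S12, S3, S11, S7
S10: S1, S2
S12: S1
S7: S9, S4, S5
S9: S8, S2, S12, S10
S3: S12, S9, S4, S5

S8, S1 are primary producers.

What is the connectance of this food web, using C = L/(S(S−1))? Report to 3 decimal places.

The web has S = 13 species and L = 30 feeding links.
C = L / (S(S−1)) = 30 / 156 = 0.1923 ≈ 0.192.

C = 0.192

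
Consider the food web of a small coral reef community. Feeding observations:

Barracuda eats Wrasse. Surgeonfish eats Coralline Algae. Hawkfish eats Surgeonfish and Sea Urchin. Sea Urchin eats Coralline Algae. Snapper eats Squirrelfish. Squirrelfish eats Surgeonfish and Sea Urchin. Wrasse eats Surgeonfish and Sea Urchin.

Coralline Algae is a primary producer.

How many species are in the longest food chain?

One longest chain: Coralline Algae → Surgeonfish → Wrasse → Barracuda.
It has 4 species and 3 links.

4 species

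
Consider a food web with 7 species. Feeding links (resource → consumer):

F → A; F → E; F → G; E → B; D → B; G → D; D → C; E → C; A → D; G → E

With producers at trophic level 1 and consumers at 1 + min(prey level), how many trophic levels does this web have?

Producers (level 1): F.
Following each consumer down to its lowest-level prey: F → E → B (levels 1 through 3).
All prey of B (E 2, D 3) are at level 2 or above, so B is at level 1 + 2 = 3.
Every consumer has at least one prey at level 2 or below, so none exceeds level 3.

3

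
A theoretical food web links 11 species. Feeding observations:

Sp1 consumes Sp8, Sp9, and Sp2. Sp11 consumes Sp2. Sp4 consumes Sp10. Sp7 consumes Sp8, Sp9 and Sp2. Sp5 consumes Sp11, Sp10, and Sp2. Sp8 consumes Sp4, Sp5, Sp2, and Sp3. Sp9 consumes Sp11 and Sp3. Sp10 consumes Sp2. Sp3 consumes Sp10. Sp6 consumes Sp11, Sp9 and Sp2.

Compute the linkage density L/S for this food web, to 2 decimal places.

There are L = 22 links among S = 11 species.
L/S = 22/11 = 2.0000 ≈ 2.00.

L/S = 2.00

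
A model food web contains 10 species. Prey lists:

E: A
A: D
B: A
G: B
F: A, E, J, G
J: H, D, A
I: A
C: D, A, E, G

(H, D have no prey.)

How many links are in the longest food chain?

One longest chain: D → A → B → G → F.
It has 5 species and 4 links.

4 links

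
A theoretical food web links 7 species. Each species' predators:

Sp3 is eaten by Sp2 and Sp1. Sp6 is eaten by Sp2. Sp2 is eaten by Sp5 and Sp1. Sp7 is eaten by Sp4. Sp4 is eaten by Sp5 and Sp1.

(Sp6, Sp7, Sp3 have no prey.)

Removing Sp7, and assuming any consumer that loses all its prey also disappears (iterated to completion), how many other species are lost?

Remove Sp7.
Round 1: Sp4 (all prey gone) → extinct.
No further losses. Total secondary extinctions: 1.

1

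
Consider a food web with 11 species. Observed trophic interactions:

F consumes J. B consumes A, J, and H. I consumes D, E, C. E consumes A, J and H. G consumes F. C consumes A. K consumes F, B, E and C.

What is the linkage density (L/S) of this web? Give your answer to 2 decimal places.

L/S = 1.45

There are L = 16 links among S = 11 species.
L/S = 16/11 = 1.4545 ≈ 1.45.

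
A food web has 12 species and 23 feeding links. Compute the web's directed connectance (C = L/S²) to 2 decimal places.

C = 0.16

The web has S = 12 species and L = 23 feeding links.
C = L / S² = 23 / 144 = 0.1597 ≈ 0.16.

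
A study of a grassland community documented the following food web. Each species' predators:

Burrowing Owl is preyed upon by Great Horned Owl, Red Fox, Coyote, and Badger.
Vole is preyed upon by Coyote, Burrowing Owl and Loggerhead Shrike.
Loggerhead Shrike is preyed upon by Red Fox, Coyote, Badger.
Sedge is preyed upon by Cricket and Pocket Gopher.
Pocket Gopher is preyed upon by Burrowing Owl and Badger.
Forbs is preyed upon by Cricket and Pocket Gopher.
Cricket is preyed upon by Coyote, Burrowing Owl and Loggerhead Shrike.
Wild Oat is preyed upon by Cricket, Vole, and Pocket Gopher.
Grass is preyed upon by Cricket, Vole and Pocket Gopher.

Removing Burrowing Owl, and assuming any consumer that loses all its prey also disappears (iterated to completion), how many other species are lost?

1

Remove Burrowing Owl.
Round 1: Great Horned Owl (all prey gone) → extinct.
No further losses. Total secondary extinctions: 1.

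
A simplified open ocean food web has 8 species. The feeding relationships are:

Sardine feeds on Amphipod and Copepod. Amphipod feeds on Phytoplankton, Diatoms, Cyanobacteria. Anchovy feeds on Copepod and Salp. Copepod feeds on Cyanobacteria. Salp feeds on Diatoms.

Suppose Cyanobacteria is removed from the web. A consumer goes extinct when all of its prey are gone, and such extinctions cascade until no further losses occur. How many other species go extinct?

1

Remove Cyanobacteria.
Round 1: Copepod (all prey gone) → extinct.
No further losses. Total secondary extinctions: 1.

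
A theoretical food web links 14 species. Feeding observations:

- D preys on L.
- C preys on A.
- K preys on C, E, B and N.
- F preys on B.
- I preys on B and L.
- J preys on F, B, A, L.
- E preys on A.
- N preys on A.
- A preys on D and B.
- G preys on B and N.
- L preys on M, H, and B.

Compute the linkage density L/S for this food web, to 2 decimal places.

L/S = 1.57

There are L = 22 links among S = 14 species.
L/S = 22/14 = 1.5714 ≈ 1.57.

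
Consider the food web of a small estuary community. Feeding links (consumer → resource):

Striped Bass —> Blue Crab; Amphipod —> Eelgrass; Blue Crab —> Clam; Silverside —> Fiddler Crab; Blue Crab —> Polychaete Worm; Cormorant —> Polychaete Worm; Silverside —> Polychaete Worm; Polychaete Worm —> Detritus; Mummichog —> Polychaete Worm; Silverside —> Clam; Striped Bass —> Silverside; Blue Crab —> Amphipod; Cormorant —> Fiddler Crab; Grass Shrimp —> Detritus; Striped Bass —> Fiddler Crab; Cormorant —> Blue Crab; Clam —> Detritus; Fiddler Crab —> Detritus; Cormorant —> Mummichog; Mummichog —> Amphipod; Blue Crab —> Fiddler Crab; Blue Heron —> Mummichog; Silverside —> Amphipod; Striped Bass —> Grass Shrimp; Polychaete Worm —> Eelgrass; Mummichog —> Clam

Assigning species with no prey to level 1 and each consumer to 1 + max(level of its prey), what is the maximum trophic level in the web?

Basal resources (level 1): Detritus, Eelgrass.
Detritus → Polychaete Worm → Blue Crab → Striped Bass gives Striped Bass level 4.
No species has a prey at level 4, so no species reaches level 5.

4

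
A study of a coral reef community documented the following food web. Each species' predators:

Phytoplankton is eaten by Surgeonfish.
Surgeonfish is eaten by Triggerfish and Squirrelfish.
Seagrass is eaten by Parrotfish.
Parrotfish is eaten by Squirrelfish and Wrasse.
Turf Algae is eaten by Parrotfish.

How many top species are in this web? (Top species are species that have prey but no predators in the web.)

3

Top species (has prey, but nothing eats it): Triggerfish, Wrasse, Squirrelfish.
Count: 3.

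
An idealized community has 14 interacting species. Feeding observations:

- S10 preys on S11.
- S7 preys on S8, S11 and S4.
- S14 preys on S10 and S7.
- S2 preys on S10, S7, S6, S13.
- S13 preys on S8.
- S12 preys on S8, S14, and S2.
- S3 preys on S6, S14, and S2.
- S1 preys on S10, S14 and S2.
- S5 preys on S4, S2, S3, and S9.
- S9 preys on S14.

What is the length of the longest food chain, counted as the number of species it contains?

One longest chain: S4 → S7 → S14 → S3 → S5.
It has 5 species and 4 links.

5 species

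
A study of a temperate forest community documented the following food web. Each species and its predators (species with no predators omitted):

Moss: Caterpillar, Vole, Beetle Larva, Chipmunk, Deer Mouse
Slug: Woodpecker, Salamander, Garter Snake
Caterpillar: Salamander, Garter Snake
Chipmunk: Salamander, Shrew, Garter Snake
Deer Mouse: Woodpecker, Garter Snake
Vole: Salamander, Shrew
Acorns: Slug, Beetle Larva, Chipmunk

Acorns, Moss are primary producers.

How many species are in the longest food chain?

One longest chain: Acorns → Slug → Woodpecker.
It has 3 species and 2 links.

3 species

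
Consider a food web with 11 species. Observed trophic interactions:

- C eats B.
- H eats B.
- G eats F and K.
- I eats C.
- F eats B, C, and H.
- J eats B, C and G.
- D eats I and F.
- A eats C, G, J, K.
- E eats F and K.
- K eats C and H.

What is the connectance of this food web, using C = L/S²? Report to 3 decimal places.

The web has S = 11 species and L = 21 feeding links.
C = L / S² = 21 / 121 = 0.1736 ≈ 0.174.

C = 0.174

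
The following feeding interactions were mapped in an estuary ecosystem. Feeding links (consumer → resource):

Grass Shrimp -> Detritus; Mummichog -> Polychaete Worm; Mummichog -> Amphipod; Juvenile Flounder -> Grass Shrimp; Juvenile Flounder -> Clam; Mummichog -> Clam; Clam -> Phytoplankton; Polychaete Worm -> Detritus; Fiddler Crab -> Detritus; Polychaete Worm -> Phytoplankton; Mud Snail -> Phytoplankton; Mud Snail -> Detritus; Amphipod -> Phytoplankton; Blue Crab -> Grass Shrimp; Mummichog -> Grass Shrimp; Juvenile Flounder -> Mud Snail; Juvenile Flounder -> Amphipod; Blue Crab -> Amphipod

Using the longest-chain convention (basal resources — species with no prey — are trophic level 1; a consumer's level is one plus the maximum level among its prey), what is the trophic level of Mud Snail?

Phytoplankton has no prey (basal) → level 1.
Mud Snail eats Phytoplankton (level 1); other prey at levels: Detritus 1 → level 2.

Trophic level 2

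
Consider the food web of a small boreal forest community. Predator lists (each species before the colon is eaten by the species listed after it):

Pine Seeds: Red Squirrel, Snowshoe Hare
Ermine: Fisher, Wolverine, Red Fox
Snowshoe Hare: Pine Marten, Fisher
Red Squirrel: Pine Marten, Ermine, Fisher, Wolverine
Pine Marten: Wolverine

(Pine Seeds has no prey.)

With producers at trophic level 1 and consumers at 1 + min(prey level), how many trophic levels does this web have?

4

Producers (level 1): Pine Seeds.
Following each consumer down to its lowest-level prey: Pine Seeds → Red Squirrel → Ermine → Red Fox (levels 1 through 4).
All prey of Red Fox (Ermine 3) are at level 3 or above, so Red Fox is at level 1 + 3 = 4.
Every consumer has at least one prey at level 3 or below, so none exceeds level 4.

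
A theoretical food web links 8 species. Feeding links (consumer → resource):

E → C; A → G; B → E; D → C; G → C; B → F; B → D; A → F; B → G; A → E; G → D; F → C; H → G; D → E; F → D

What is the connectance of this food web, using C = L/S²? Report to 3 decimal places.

C = 0.234

The web has S = 8 species and L = 15 feeding links.
C = L / S² = 15 / 64 = 0.2344 ≈ 0.234.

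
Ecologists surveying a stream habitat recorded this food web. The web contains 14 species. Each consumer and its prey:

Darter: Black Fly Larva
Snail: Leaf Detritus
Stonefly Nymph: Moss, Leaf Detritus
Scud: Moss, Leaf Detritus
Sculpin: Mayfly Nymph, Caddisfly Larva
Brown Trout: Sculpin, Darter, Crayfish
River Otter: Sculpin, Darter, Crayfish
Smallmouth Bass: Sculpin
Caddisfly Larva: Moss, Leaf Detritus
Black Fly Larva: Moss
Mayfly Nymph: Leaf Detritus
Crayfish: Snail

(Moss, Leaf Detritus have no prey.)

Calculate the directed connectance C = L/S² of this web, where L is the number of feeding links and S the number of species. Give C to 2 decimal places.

The web has S = 14 species and L = 20 feeding links.
C = L / S² = 20 / 196 = 0.1020 ≈ 0.10.

C = 0.10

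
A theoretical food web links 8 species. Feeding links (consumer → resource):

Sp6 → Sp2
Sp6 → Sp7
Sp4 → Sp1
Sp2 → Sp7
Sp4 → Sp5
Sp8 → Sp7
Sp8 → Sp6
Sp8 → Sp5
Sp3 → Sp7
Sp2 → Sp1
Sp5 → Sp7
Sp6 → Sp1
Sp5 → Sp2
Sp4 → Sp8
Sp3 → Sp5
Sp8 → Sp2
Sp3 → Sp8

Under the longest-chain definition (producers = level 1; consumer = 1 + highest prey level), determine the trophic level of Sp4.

Sp1 is a producer → level 1.
Sp2 eats Sp1 (level 1); other prey at levels: Sp7 1 → level 2.
Sp5 eats Sp2 (level 2); other prey at levels: Sp7 1 → level 3.
Sp8 eats Sp5 (level 3); other prey at levels: Sp7 1, Sp2 2, Sp6 3 → level 4.
Sp4 eats Sp8 (level 4); other prey at levels: Sp1 1, Sp5 3 → level 5.

Trophic level 5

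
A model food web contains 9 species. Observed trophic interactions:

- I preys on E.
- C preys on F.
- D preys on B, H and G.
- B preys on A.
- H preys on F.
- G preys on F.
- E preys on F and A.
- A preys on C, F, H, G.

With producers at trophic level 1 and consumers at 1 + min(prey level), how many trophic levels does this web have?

3

Producers (level 1): F.
Following each consumer down to its lowest-level prey: F → A → B (levels 1 through 3).
All prey of B (A 2) are at level 2 or above, so B is at level 1 + 2 = 3.
Every consumer has at least one prey at level 2 or below, so none exceeds level 3.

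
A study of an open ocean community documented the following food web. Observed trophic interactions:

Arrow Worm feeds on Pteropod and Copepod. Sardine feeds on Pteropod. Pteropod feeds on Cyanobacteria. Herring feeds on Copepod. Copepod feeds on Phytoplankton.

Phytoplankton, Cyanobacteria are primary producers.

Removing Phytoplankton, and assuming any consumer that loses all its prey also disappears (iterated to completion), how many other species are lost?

Remove Phytoplankton.
Round 1: Copepod (all prey gone) → extinct.
Round 2: Herring (all prey gone) → extinct.
No further losses. Total secondary extinctions: 2.

2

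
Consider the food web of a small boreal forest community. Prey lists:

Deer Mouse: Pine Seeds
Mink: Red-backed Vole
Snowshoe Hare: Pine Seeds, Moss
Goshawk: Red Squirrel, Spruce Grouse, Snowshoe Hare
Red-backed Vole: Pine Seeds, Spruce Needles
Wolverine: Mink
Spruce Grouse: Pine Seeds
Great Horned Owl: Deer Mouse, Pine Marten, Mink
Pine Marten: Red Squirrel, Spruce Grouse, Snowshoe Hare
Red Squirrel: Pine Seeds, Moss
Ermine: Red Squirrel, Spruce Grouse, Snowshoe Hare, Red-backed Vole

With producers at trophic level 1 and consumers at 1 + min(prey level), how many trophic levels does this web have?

Producers (level 1): Pine Seeds, Spruce Needles, Moss.
Following each consumer down to its lowest-level prey: Pine Seeds → Red-backed Vole → Mink → Wolverine (levels 1 through 4).
All prey of Wolverine (Mink 3) are at level 3 or above, so Wolverine is at level 1 + 3 = 4.
Every consumer has at least one prey at level 3 or below, so none exceeds level 4.

4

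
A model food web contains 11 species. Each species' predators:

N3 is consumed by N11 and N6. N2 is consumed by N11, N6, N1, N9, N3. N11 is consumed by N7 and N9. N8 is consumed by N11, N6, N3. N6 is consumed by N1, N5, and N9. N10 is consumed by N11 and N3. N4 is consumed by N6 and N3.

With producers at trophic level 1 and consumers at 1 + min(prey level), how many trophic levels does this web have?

Producers (level 1): N2, N10, N4, N8.
Following each consumer down to its lowest-level prey: N2 → N6 → N5 (levels 1 through 3).
All prey of N5 (N6 2) are at level 2 or above, so N5 is at level 1 + 2 = 3.
Every consumer has at least one prey at level 2 or below, so none exceeds level 3.

3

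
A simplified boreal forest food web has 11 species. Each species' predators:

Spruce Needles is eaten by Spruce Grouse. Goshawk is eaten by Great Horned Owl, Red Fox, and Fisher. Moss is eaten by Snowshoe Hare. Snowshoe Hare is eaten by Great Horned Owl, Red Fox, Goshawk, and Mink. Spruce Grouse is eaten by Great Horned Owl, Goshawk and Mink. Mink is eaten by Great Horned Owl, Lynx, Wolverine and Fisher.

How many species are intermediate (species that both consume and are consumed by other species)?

4

Intermediate species (has both prey and predators): Spruce Grouse, Snowshoe Hare, Goshawk, Mink.
Count: 4.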